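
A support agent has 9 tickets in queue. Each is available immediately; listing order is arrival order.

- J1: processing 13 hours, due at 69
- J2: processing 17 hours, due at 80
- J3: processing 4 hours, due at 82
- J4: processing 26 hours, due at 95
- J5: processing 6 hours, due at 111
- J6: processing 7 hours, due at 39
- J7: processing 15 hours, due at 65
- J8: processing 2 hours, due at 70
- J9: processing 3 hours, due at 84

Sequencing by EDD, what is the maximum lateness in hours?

EDD (increasing due date): J6 J7 J1 J8 J2 J3 J9 J4 J5.
J6: 0→7, due 39, lateness -32
J7: 7→22, due 65, lateness -43
J1: 22→35, due 69, lateness -34
J8: 35→37, due 70, lateness -33
J2: 37→54, due 80, lateness -26
J3: 54→58, due 82, lateness -24
J9: 58→61, due 84, lateness -23
J4: 61→87, due 95, lateness -8
J5: 87→93, due 111, lateness -18
Maximum = -8.

-8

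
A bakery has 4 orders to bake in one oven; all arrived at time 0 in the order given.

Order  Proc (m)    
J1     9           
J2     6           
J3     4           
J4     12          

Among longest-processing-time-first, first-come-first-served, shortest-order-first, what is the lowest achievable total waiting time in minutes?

LPT (decreasing processing time): J4 J1 J2 J3.
J4: waits 0, runs 0→12
J1: waits 12, runs 12→21
J2: waits 21, runs 21→27
J3: waits 27, runs 27→31
Sum = 0+12+21+27 = 60.
FIFO (arrival order): J1 J2 J3 J4.
J1: waits 0, runs 0→9
J2: waits 9, runs 9→15
J3: waits 15, runs 15→19
J4: waits 19, runs 19→31
Sum = 0+9+15+19 = 43.
SPT (increasing processing time): J3 J2 J1 J4.
J3: waits 0, runs 0→4
J2: waits 4, runs 4→10
J1: waits 10, runs 10→19
J4: waits 19, runs 19→31
Sum = 0+4+10+19 = 33.
LPT 60, FIFO 43, SPT 33 → minimum 33.

33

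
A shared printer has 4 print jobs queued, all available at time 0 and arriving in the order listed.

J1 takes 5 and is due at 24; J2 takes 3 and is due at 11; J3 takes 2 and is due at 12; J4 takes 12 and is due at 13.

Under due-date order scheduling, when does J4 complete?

EDD (increasing due date): J2 J3 J4 J1.
J2: 0→3
J3: 3→5
J4: 5→17

17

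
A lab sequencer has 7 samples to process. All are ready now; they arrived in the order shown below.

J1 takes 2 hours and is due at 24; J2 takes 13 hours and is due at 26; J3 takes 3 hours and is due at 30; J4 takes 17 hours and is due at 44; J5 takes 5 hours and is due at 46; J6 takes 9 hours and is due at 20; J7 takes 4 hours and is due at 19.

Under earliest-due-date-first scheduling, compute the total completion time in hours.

192

EDD (increasing due date): J7 J6 J1 J2 J3 J4 J5.
J7: 0→4
J6: 4→13
J1: 13→15
J2: 15→28
J3: 28→31
J4: 31→48
J5: 48→53
Sum = 4+13+15+28+31+48+53 = 192.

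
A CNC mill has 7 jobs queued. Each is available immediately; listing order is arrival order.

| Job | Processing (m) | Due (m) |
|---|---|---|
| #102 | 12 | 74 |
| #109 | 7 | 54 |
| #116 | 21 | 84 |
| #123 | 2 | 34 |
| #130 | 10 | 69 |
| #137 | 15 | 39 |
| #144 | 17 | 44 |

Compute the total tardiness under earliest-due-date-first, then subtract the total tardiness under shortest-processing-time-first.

-26

EDD (increasing due date): #123 #137 #144 #109 #130 #102 #116.
#123: 0→2, due 34, tardiness 0
#137: 2→17, due 39, tardiness 0
#144: 17→34, due 44, tardiness 0
#109: 34→41, due 54, tardiness 0
#130: 41→51, due 69, tardiness 0
#102: 51→63, due 74, tardiness 0
#116: 63→84, due 84, tardiness 0
Sum = 0+0+0+0+0+0+0 = 0.
SPT (increasing processing time): #123 #109 #130 #102 #137 #144 #116.
#123: 0→2, due 34, tardiness 0
#109: 2→9, due 54, tardiness 0
#130: 9→19, due 69, tardiness 0
#102: 19→31, due 74, tardiness 0
#137: 31→46, due 39, tardiness 7
#144: 46→63, due 44, tardiness 19
#116: 63→84, due 84, tardiness 0
Sum = 0+0+0+0+7+19+0 = 26.
Difference = 0 − 26 = -26.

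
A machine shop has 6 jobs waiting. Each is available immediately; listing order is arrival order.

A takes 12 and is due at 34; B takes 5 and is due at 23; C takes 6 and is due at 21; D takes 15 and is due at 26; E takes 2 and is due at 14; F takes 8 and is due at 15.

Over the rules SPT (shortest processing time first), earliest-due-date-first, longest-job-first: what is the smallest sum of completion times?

124

SPT (increasing processing time): E B C F A D.
E: 0→2
B: 2→7
C: 7→13
F: 13→21
A: 21→33
D: 33→48
Sum = 2+7+13+21+33+48 = 124.
EDD (increasing due date): E F C B D A.
E: 0→2
F: 2→10
C: 10→16
B: 16→21
D: 21→36
A: 36→48
Sum = 2+10+16+21+36+48 = 133.
LPT (decreasing processing time): D A F C B E.
D: 0→15
A: 15→27
F: 27→35
C: 35→41
B: 41→46
E: 46→48
Sum = 15+27+35+41+46+48 = 212.
SPT 124, EDD 133, LPT 212 → minimum 124.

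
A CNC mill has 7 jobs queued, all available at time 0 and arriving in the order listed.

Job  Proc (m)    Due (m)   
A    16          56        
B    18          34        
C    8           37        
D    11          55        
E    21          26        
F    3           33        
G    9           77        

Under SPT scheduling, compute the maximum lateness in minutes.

SPT (increasing processing time): F C G D A B E.
F: 0→3, due 33, lateness -30
C: 3→11, due 37, lateness -26
G: 11→20, due 77, lateness -57
D: 20→31, due 55, lateness -24
A: 31→47, due 56, lateness -9
B: 47→65, due 34, lateness 31
E: 65→86, due 26, lateness 60
Maximum = 60.

60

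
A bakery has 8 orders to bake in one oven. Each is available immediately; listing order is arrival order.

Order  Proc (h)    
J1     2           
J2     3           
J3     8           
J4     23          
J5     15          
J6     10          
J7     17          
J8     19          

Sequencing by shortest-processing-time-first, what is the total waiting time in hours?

SPT (increasing processing time): J1 J2 J3 J6 J5 J7 J8 J4.
J1: waits 0, runs 0→2
J2: waits 2, runs 2→5
J3: waits 5, runs 5→13
J6: waits 13, runs 13→23
J5: waits 23, runs 23→38
J7: waits 38, runs 38→55
J8: waits 55, runs 55→74
J4: waits 74, runs 74→97
Sum = 0+2+5+13+23+38+55+74 = 210.

210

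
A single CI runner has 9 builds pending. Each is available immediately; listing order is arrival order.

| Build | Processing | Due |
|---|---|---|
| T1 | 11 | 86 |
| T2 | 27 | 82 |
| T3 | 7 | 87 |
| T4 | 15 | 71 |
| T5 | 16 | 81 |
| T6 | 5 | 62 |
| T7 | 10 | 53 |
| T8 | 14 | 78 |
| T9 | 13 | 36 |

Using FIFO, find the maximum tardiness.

82

FIFO (arrival order): T1 T2 T3 T4 T5 T6 T7 T8 T9.
T1: 0→11, due 86, tardiness 0
T2: 11→38, due 82, tardiness 0
T3: 38→45, due 87, tardiness 0
T4: 45→60, due 71, tardiness 0
T5: 60→76, due 81, tardiness 0
T6: 76→81, due 62, tardiness 19
T7: 81→91, due 53, tardiness 38
T8: 91→105, due 78, tardiness 27
T9: 105→118, due 36, tardiness 82
Maximum = 82.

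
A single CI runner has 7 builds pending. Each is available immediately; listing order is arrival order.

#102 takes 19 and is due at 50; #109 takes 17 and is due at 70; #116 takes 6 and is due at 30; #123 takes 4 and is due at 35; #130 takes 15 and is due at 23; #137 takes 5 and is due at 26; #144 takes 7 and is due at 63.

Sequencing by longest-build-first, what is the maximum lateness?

43

LPT (decreasing processing time): #102 #109 #130 #144 #116 #137 #123.
#102: 0→19, due 50, lateness -31
#109: 19→36, due 70, lateness -34
#130: 36→51, due 23, lateness 28
#144: 51→58, due 63, lateness -5
#116: 58→64, due 30, lateness 34
#137: 64→69, due 26, lateness 43
#123: 69→73, due 35, lateness 38
Maximum = 43.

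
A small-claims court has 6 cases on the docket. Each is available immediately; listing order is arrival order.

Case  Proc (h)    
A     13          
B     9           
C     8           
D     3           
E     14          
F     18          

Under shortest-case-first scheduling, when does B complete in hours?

SPT (increasing processing time): D C B A E F.
D: 0→3
C: 3→11
B: 11→20

20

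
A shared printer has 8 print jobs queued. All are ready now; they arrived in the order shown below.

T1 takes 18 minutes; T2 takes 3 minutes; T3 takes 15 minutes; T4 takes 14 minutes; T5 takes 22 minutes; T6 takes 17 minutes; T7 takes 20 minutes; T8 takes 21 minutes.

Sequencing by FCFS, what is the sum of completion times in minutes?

525

FIFO (arrival order): T1 T2 T3 T4 T5 T6 T7 T8.
T1: 0→18
T2: 18→21
T3: 21→36
T4: 36→50
T5: 50→72
T6: 72→89
T7: 89→109
T8: 109→130
Sum = 18+21+36+50+72+89+109+130 = 525.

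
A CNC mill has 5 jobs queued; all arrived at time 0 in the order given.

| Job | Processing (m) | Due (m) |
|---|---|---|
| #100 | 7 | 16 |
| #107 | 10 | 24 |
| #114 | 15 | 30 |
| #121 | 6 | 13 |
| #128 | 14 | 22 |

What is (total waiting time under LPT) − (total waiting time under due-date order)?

46

LPT (decreasing processing time): #114 #128 #107 #100 #121.
#114: waits 0, runs 0→15
#128: waits 15, runs 15→29
#107: waits 29, runs 29→39
#100: waits 39, runs 39→46
#121: waits 46, runs 46→52
Sum = 0+15+29+39+46 = 129.
EDD (increasing due date): #121 #100 #128 #107 #114.
#121: waits 0, runs 0→6
#100: waits 6, runs 6→13
#128: waits 13, runs 13→27
#107: waits 27, runs 27→37
#114: waits 37, runs 37→52
Sum = 0+6+13+27+37 = 83.
Difference = 129 − 83 = 46.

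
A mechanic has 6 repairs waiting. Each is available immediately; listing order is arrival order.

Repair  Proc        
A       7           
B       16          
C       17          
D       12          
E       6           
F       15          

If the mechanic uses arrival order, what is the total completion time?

FIFO (arrival order): A B C D E F.
A: 0→7
B: 7→23
C: 23→40
D: 40→52
E: 52→58
F: 58→73
Sum = 7+23+40+52+58+73 = 253.

253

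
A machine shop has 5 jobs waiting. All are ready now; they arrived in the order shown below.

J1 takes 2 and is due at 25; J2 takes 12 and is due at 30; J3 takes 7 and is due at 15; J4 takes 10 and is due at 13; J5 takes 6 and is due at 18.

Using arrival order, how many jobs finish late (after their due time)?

3

FIFO (arrival order): J1 J2 J3 J4 J5.
J1: 0→2, due 25, tardiness 0
J2: 2→14, due 30, tardiness 0
J3: 14→21, due 15, tardiness 6
J4: 21→31, due 13, tardiness 18
J5: 31→37, due 18, tardiness 19
Late jobs: 3.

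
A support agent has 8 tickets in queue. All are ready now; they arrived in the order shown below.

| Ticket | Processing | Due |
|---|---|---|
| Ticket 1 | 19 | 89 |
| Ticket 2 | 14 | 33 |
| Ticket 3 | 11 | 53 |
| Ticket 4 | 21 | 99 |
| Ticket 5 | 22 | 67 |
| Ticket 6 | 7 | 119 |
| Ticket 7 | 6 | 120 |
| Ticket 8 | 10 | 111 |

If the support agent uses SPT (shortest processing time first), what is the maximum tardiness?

43

SPT (increasing processing time): Ticket 7 Ticket 6 Ticket 8 Ticket 3 Ticket 2 Ticket 1 Ticket 4 Ticket 5.
Ticket 7: 0→6, due 120, tardiness 0
Ticket 6: 6→13, due 119, tardiness 0
Ticket 8: 13→23, due 111, tardiness 0
Ticket 3: 23→34, due 53, tardiness 0
Ticket 2: 34→48, due 33, tardiness 15
Ticket 1: 48→67, due 89, tardiness 0
Ticket 4: 67→88, due 99, tardiness 0
Ticket 5: 88→110, due 67, tardiness 43
Maximum = 43.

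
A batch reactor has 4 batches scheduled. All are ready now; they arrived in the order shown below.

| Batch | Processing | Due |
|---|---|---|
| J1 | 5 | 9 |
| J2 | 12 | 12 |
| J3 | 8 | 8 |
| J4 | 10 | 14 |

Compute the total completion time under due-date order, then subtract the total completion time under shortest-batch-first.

5

EDD (increasing due date): J3 J1 J2 J4.
J3: 0→8
J1: 8→13
J2: 13→25
J4: 25→35
Sum = 8+13+25+35 = 81.
SPT (increasing processing time): J1 J3 J4 J2.
J1: 0→5
J3: 5→13
J4: 13→23
J2: 23→35
Sum = 5+13+23+35 = 76.
Difference = 81 − 76 = 5.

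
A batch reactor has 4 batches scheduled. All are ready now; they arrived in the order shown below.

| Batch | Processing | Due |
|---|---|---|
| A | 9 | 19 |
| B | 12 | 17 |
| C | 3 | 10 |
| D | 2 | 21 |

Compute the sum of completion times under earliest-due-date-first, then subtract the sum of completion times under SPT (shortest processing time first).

EDD (increasing due date): C B A D.
C: 0→3
B: 3→15
A: 15→24
D: 24→26
Sum = 3+15+24+26 = 68.
SPT (increasing processing time): D C A B.
D: 0→2
C: 2→5
A: 5→14
B: 14→26
Sum = 2+5+14+26 = 47.
Difference = 68 − 47 = 21.

21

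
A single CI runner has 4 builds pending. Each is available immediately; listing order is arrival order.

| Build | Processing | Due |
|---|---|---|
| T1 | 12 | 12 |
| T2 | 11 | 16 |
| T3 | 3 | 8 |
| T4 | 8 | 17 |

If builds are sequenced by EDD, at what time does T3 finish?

3

EDD (increasing due date): T3 T1 T2 T4.
T3: 0→3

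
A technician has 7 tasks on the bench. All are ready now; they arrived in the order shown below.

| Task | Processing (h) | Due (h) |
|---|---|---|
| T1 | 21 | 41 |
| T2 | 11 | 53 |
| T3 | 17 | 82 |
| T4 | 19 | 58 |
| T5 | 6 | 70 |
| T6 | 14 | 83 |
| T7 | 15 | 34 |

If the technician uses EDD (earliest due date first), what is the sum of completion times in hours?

EDD (increasing due date): T7 T1 T2 T4 T5 T3 T6.
T7: 0→15
T1: 15→36
T2: 36→47
T4: 47→66
T5: 66→72
T3: 72→89
T6: 89→103
Sum = 15+36+47+66+72+89+103 = 428.

428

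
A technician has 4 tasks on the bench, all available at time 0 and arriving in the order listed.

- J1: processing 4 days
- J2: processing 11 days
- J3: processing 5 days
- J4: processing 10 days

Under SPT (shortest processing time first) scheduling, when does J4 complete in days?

19

SPT (increasing processing time): J1 J3 J4 J2.
J1: 0→4
J3: 4→9
J4: 9→19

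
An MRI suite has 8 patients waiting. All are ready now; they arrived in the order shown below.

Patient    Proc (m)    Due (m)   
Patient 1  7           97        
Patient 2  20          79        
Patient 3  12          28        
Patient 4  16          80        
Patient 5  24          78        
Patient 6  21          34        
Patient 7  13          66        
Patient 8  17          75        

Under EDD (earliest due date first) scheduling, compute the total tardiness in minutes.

EDD (increasing due date): Patient 3 Patient 6 Patient 7 Patient 8 Patient 5 Patient 2 Patient 4 Patient 1.
Patient 3: 0→12, due 28, tardiness 0
Patient 6: 12→33, due 34, tardiness 0
Patient 7: 33→46, due 66, tardiness 0
Patient 8: 46→63, due 75, tardiness 0
Patient 5: 63→87, due 78, tardiness 9
Patient 2: 87→107, due 79, tardiness 28
Patient 4: 107→123, due 80, tardiness 43
Patient 1: 123→130, due 97, tardiness 33
Sum = 0+0+0+0+9+28+43+33 = 113.

113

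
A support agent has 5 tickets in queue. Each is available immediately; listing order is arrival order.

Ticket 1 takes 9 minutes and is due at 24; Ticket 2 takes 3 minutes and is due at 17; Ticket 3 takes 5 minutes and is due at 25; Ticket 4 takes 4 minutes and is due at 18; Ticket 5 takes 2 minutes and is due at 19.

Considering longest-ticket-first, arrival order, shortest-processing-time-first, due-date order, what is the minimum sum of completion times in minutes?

53

LPT (decreasing processing time): Ticket 1 Ticket 3 Ticket 4 Ticket 2 Ticket 5.
Ticket 1: 0→9
Ticket 3: 9→14
Ticket 4: 14→18
Ticket 2: 18→21
Ticket 5: 21→23
Sum = 9+14+18+21+23 = 85.
FIFO (arrival order): Ticket 1 Ticket 2 Ticket 3 Ticket 4 Ticket 5.
Ticket 1: 0→9
Ticket 2: 9→12
Ticket 3: 12→17
Ticket 4: 17→21
Ticket 5: 21→23
Sum = 9+12+17+21+23 = 82.
SPT (increasing processing time): Ticket 5 Ticket 2 Ticket 4 Ticket 3 Ticket 1.
Ticket 5: 0→2
Ticket 2: 2→5
Ticket 4: 5→9
Ticket 3: 9→14
Ticket 1: 14→23
Sum = 2+5+9+14+23 = 53.
EDD (increasing due date): Ticket 2 Ticket 4 Ticket 5 Ticket 1 Ticket 3.
Ticket 2: 0→3
Ticket 4: 3→7
Ticket 5: 7→9
Ticket 1: 9→18
Ticket 3: 18→23
Sum = 3+7+9+18+23 = 60.
LPT 85, FIFO 82, SPT 53, EDD 60 → minimum 53.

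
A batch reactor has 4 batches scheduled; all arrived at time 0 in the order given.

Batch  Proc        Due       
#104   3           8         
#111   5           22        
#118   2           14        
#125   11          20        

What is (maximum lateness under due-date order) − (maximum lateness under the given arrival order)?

EDD (increasing due date): #104 #118 #125 #111.
#104: 0→3, due 8, lateness -5
#118: 3→5, due 14, lateness -9
#125: 5→16, due 20, lateness -4
#111: 16→21, due 22, lateness -1
Maximum = -1.
FIFO (arrival order): #104 #111 #118 #125.
#104: 0→3, due 8, lateness -5
#111: 3→8, due 22, lateness -14
#118: 8→10, due 14, lateness -4
#125: 10→21, due 20, lateness 1
Maximum = 1.
Difference = -1 − 1 = -2.

-2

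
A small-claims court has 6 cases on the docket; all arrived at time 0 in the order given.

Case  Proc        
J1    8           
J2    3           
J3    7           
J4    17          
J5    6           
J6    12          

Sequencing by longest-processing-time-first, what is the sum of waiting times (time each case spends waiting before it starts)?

177

LPT (decreasing processing time): J4 J6 J1 J3 J5 J2.
J4: waits 0, runs 0→17
J6: waits 17, runs 17→29
J1: waits 29, runs 29→37
J3: waits 37, runs 37→44
J5: waits 44, runs 44→50
J2: waits 50, runs 50→53
Sum = 0+17+29+37+44+50 = 177.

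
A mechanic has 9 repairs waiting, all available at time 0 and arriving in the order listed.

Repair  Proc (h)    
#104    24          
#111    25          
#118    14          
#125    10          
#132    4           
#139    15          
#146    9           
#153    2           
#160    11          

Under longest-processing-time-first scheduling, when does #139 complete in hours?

64

LPT (decreasing processing time): #111 #104 #139 #118 #160 #125 #146 #132 #153.
#111: 0→25
#104: 25→49
#139: 49→64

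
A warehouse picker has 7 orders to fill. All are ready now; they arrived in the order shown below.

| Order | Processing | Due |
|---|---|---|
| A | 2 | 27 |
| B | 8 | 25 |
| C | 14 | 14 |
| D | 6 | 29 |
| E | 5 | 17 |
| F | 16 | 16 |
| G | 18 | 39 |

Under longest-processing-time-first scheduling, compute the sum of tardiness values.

LPT (decreasing processing time): G F C B D E A.
G: 0→18, due 39, tardiness 0
F: 18→34, due 16, tardiness 18
C: 34→48, due 14, tardiness 34
B: 48→56, due 25, tardiness 31
D: 56→62, due 29, tardiness 33
E: 62→67, due 17, tardiness 50
A: 67→69, due 27, tardiness 42
Sum = 0+18+34+31+33+50+42 = 208.

208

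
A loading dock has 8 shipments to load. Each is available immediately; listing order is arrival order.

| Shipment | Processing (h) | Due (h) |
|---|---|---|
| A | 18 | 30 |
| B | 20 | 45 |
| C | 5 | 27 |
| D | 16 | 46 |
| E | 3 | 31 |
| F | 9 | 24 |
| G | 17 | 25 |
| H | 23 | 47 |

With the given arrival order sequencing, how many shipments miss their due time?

6

FIFO (arrival order): A B C D E F G H.
A: 0→18, due 30, tardiness 0
B: 18→38, due 45, tardiness 0
C: 38→43, due 27, tardiness 16
D: 43→59, due 46, tardiness 13
E: 59→62, due 31, tardiness 31
F: 62→71, due 24, tardiness 47
G: 71→88, due 25, tardiness 63
H: 88→111, due 47, tardiness 64
Late shipments: 6.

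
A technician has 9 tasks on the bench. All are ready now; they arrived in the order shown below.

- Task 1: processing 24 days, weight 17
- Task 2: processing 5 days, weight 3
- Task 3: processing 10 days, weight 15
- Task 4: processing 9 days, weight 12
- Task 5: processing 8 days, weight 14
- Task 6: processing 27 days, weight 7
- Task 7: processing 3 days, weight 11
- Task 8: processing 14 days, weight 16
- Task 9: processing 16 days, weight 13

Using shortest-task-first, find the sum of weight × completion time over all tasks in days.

SPT (increasing processing time): Task 7 Task 2 Task 5 Task 4 Task 3 Task 8 Task 9 Task 1 Task 6.
Task 7: finishes 3, weight 11, w·C = 33
Task 2: finishes 8, weight 3, w·C = 24
Task 5: finishes 16, weight 14, w·C = 224
Task 4: finishes 25, weight 12, w·C = 300
Task 3: finishes 35, weight 15, w·C = 525
Task 8: finishes 49, weight 16, w·C = 784
Task 9: finishes 65, weight 13, w·C = 845
Task 1: finishes 89, weight 17, w·C = 1513
Task 6: finishes 116, weight 7, w·C = 812
Sum = 33+24+224+300+525+784+845+1513+812 = 5060.

5060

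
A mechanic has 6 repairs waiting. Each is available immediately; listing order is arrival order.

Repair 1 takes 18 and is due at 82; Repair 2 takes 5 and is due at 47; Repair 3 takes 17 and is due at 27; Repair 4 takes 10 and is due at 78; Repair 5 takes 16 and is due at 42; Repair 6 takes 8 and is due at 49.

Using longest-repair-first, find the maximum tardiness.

27

LPT (decreasing processing time): Repair 1 Repair 3 Repair 5 Repair 4 Repair 6 Repair 2.
Repair 1: 0→18, due 82, tardiness 0
Repair 3: 18→35, due 27, tardiness 8
Repair 5: 35→51, due 42, tardiness 9
Repair 4: 51→61, due 78, tardiness 0
Repair 6: 61→69, due 49, tardiness 20
Repair 2: 69→74, due 47, tardiness 27
Maximum = 27.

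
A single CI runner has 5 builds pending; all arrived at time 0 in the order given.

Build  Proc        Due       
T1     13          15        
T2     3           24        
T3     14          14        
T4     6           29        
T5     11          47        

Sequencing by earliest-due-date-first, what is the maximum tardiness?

EDD (increasing due date): T3 T1 T2 T4 T5.
T3: 0→14, due 14, tardiness 0
T1: 14→27, due 15, tardiness 12
T2: 27→30, due 24, tardiness 6
T4: 30→36, due 29, tardiness 7
T5: 36→47, due 47, tardiness 0
Maximum = 12.

12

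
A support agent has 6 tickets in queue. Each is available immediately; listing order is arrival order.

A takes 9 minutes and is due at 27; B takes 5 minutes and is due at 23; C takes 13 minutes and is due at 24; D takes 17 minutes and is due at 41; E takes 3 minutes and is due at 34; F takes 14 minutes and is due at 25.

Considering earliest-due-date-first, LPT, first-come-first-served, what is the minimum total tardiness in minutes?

51

EDD (increasing due date): B C F A E D.
B: 0→5, due 23, tardiness 0
C: 5→18, due 24, tardiness 0
F: 18→32, due 25, tardiness 7
A: 32→41, due 27, tardiness 14
E: 41→44, due 34, tardiness 10
D: 44→61, due 41, tardiness 20
Sum = 0+0+7+14+10+20 = 51.
LPT (decreasing processing time): D F C A B E.
D: 0→17, due 41, tardiness 0
F: 17→31, due 25, tardiness 6
C: 31→44, due 24, tardiness 20
A: 44→53, due 27, tardiness 26
B: 53→58, due 23, tardiness 35
E: 58→61, due 34, tardiness 27
Sum = 0+6+20+26+35+27 = 114.
FIFO (arrival order): A B C D E F.
A: 0→9, due 27, tardiness 0
B: 9→14, due 23, tardiness 0
C: 14→27, due 24, tardiness 3
D: 27→44, due 41, tardiness 3
E: 44→47, due 34, tardiness 13
F: 47→61, due 25, tardiness 36
Sum = 0+0+3+3+13+36 = 55.
EDD 51, LPT 114, FIFO 55 → minimum 51.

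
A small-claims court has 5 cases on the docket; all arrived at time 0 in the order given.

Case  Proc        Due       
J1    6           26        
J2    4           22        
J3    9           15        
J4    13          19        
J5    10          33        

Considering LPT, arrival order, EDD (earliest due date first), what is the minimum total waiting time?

LPT (decreasing processing time): J4 J5 J3 J1 J2.
J4: waits 0, runs 0→13
J5: waits 13, runs 13→23
J3: waits 23, runs 23→32
J1: waits 32, runs 32→38
J2: waits 38, runs 38→42
Sum = 0+13+23+32+38 = 106.
FIFO (arrival order): J1 J2 J3 J4 J5.
J1: waits 0, runs 0→6
J2: waits 6, runs 6→10
J3: waits 10, runs 10→19
J4: waits 19, runs 19→32
J5: waits 32, runs 32→42
Sum = 0+6+10+19+32 = 67.
EDD (increasing due date): J3 J4 J2 J1 J5.
J3: waits 0, runs 0→9
J4: waits 9, runs 9→22
J2: waits 22, runs 22→26
J1: waits 26, runs 26→32
J5: waits 32, runs 32→42
Sum = 0+9+22+26+32 = 89.
LPT 106, FIFO 67, EDD 89 → minimum 67.

67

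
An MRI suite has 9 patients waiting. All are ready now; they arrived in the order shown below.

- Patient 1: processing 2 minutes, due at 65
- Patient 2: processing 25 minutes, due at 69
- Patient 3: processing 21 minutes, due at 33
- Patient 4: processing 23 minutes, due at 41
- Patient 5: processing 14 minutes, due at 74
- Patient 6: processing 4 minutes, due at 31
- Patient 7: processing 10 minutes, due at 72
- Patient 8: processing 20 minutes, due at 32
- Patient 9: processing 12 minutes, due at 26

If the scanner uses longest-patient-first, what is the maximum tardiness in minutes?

LPT (decreasing processing time): Patient 2 Patient 4 Patient 3 Patient 8 Patient 5 Patient 9 Patient 7 Patient 6 Patient 1.
Patient 2: 0→25, due 69, tardiness 0
Patient 4: 25→48, due 41, tardiness 7
Patient 3: 48→69, due 33, tardiness 36
Patient 8: 69→89, due 32, tardiness 57
Patient 5: 89→103, due 74, tardiness 29
Patient 9: 103→115, due 26, tardiness 89
Patient 7: 115→125, due 72, tardiness 53
Patient 6: 125→129, due 31, tardiness 98
Patient 1: 129→131, due 65, tardiness 66
Maximum = 98.

98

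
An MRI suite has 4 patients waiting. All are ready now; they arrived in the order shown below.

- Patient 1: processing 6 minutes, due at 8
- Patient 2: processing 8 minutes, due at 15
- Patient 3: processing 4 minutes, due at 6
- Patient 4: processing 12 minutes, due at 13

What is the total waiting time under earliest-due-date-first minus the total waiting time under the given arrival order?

EDD (increasing due date): Patient 3 Patient 1 Patient 4 Patient 2.
Patient 3: waits 0, runs 0→4
Patient 1: waits 4, runs 4→10
Patient 4: waits 10, runs 10→22
Patient 2: waits 22, runs 22→30
Sum = 0+4+10+22 = 36.
FIFO (arrival order): Patient 1 Patient 2 Patient 3 Patient 4.
Patient 1: waits 0, runs 0→6
Patient 2: waits 6, runs 6→14
Patient 3: waits 14, runs 14→18
Patient 4: waits 18, runs 18→30
Sum = 0+6+14+18 = 38.
Difference = 36 − 38 = -2.

-2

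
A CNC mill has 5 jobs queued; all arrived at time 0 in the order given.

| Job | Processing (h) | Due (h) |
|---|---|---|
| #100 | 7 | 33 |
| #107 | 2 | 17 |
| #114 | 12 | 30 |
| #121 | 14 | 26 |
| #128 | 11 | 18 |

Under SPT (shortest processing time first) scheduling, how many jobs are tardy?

3

SPT (increasing processing time): #107 #100 #128 #114 #121.
#107: 0→2, due 17, tardiness 0
#100: 2→9, due 33, tardiness 0
#128: 9→20, due 18, tardiness 2
#114: 20→32, due 30, tardiness 2
#121: 32→46, due 26, tardiness 20
Late jobs: 3.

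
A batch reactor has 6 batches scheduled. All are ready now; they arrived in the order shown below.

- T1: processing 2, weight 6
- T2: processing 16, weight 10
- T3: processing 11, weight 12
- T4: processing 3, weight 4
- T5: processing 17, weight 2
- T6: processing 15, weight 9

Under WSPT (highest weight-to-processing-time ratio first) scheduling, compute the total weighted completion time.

WSPT (decreasing weight/processing-time ratio): T1 T4 T3 T2 T6 T5.
T1: finishes 2, weight 6, w·C = 12
T4: finishes 5, weight 4, w·C = 20
T3: finishes 16, weight 12, w·C = 192
T2: finishes 32, weight 10, w·C = 320
T6: finishes 47, weight 9, w·C = 423
T5: finishes 64, weight 2, w·C = 128
Sum = 12+20+192+320+423+128 = 1095.

1095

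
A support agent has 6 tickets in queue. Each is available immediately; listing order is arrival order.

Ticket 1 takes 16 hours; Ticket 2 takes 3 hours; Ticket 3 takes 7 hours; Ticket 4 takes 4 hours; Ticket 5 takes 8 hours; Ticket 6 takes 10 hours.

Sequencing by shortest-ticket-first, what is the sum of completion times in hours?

SPT (increasing processing time): Ticket 2 Ticket 4 Ticket 3 Ticket 5 Ticket 6 Ticket 1.
Ticket 2: 0→3
Ticket 4: 3→7
Ticket 3: 7→14
Ticket 5: 14→22
Ticket 6: 22→32
Ticket 1: 32→48
Sum = 3+7+14+22+32+48 = 126.

126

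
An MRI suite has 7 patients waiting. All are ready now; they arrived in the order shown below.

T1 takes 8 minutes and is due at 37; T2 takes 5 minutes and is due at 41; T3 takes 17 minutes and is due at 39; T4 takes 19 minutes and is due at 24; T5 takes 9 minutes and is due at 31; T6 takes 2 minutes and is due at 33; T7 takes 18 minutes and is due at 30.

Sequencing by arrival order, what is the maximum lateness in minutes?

FIFO (arrival order): T1 T2 T3 T4 T5 T6 T7.
T1: 0→8, due 37, lateness -29
T2: 8→13, due 41, lateness -28
T3: 13→30, due 39, lateness -9
T4: 30→49, due 24, lateness 25
T5: 49→58, due 31, lateness 27
T6: 58→60, due 33, lateness 27
T7: 60→78, due 30, lateness 48
Maximum = 48.

48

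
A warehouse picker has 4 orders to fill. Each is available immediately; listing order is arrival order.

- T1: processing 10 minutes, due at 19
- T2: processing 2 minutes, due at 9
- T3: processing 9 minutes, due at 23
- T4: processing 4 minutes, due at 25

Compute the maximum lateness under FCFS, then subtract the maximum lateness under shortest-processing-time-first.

FIFO (arrival order): T1 T2 T3 T4.
T1: 0→10, due 19, lateness -9
T2: 10→12, due 9, lateness 3
T3: 12→21, due 23, lateness -2
T4: 21→25, due 25, lateness 0
Maximum = 3.
SPT (increasing processing time): T2 T4 T3 T1.
T2: 0→2, due 9, lateness -7
T4: 2→6, due 25, lateness -19
T3: 6→15, due 23, lateness -8
T1: 15→25, due 19, lateness 6
Maximum = 6.
Difference = 3 − 6 = -3.

-3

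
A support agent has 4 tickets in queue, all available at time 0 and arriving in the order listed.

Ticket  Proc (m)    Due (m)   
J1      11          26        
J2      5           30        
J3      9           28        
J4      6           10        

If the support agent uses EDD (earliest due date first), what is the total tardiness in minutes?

EDD (increasing due date): J4 J1 J3 J2.
J4: 0→6, due 10, tardiness 0
J1: 6→17, due 26, tardiness 0
J3: 17→26, due 28, tardiness 0
J2: 26→31, due 30, tardiness 1
Sum = 0+0+0+1 = 1.

1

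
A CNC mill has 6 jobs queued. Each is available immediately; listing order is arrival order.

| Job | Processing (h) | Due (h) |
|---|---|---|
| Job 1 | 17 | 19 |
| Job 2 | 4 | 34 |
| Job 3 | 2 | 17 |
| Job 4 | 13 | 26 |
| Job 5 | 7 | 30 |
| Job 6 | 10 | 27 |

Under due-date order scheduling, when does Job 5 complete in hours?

49

EDD (increasing due date): Job 3 Job 1 Job 4 Job 6 Job 5 Job 2.
Job 3: 0→2
Job 1: 2→19
Job 4: 19→32
Job 6: 32→42
Job 5: 42→49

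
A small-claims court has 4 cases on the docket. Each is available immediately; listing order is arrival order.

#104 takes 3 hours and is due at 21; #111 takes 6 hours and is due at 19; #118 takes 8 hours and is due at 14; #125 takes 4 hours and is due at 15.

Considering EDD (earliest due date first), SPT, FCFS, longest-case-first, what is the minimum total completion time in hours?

EDD (increasing due date): #118 #125 #111 #104.
#118: 0→8
#125: 8→12
#111: 12→18
#104: 18→21
Sum = 8+12+18+21 = 59.
SPT (increasing processing time): #104 #125 #111 #118.
#104: 0→3
#125: 3→7
#111: 7→13
#118: 13→21
Sum = 3+7+13+21 = 44.
FIFO (arrival order): #104 #111 #118 #125.
#104: 0→3
#111: 3→9
#118: 9→17
#125: 17→21
Sum = 3+9+17+21 = 50.
LPT (decreasing processing time): #118 #111 #125 #104.
#118: 0→8
#111: 8→14
#125: 14→18
#104: 18→21
Sum = 8+14+18+21 = 61.
EDD 59, SPT 44, FIFO 50, LPT 61 → minimum 44.

44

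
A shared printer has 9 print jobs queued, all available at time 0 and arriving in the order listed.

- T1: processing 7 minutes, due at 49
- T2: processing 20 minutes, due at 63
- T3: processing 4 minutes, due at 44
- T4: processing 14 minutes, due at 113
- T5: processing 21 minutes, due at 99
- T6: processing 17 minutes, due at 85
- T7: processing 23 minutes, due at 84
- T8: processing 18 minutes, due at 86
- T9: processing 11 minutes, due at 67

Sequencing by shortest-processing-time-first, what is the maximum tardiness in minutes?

51

SPT (increasing processing time): T3 T1 T9 T4 T6 T8 T2 T5 T7.
T3: 0→4, due 44, tardiness 0
T1: 4→11, due 49, tardiness 0
T9: 11→22, due 67, tardiness 0
T4: 22→36, due 113, tardiness 0
T6: 36→53, due 85, tardiness 0
T8: 53→71, due 86, tardiness 0
T2: 71→91, due 63, tardiness 28
T5: 91→112, due 99, tardiness 13
T7: 112→135, due 84, tardiness 51
Maximum = 51.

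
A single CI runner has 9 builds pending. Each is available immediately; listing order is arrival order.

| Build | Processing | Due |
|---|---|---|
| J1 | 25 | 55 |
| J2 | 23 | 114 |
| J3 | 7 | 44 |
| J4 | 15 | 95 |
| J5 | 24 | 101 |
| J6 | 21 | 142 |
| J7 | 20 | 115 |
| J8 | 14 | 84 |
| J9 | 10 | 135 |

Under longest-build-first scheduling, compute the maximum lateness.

LPT (decreasing processing time): J1 J5 J2 J6 J7 J4 J8 J9 J3.
J1: 0→25, due 55, lateness -30
J5: 25→49, due 101, lateness -52
J2: 49→72, due 114, lateness -42
J6: 72→93, due 142, lateness -49
J7: 93→113, due 115, lateness -2
J4: 113→128, due 95, lateness 33
J8: 128→142, due 84, lateness 58
J9: 142→152, due 135, lateness 17
J3: 152→159, due 44, lateness 115
Maximum = 115.

115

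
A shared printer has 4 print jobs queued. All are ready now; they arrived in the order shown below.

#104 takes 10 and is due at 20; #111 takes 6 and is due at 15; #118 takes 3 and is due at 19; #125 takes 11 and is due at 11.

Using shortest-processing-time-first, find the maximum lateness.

19

SPT (increasing processing time): #118 #111 #104 #125.
#118: 0→3, due 19, lateness -16
#111: 3→9, due 15, lateness -6
#104: 9→19, due 20, lateness -1
#125: 19→30, due 11, lateness 19
Maximum = 19.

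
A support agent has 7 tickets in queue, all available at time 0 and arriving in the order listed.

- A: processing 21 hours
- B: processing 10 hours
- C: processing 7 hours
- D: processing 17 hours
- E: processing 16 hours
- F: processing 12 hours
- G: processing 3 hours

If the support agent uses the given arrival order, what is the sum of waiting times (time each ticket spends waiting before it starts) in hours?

FIFO (arrival order): A B C D E F G.
A: waits 0, runs 0→21
B: waits 21, runs 21→31
C: waits 31, runs 31→38
D: waits 38, runs 38→55
E: waits 55, runs 55→71
F: waits 71, runs 71→83
G: waits 83, runs 83→86
Sum = 0+21+31+38+55+71+83 = 299.

299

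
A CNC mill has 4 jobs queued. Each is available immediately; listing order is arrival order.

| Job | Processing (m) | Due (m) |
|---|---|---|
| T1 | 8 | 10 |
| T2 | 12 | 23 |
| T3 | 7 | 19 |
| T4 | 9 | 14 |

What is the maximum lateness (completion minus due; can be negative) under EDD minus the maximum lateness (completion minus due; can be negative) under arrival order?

-9

EDD (increasing due date): T1 T4 T3 T2.
T1: 0→8, due 10, lateness -2
T4: 8→17, due 14, lateness 3
T3: 17→24, due 19, lateness 5
T2: 24→36, due 23, lateness 13
Maximum = 13.
FIFO (arrival order): T1 T2 T3 T4.
T1: 0→8, due 10, lateness -2
T2: 8→20, due 23, lateness -3
T3: 20→27, due 19, lateness 8
T4: 27→36, due 14, lateness 22
Maximum = 22.
Difference = 13 − 22 = -9.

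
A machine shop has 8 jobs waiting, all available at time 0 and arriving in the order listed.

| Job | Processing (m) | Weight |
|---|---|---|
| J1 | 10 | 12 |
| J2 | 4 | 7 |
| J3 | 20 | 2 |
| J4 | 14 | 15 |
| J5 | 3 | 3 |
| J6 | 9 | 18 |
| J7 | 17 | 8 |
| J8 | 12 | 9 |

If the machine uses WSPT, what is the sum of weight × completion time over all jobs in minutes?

WSPT (decreasing weight/processing-time ratio): J6 J2 J1 J4 J5 J8 J7 J3.
J6: finishes 9, weight 18, w·C = 162
J2: finishes 13, weight 7, w·C = 91
J1: finishes 23, weight 12, w·C = 276
J4: finishes 37, weight 15, w·C = 555
J5: finishes 40, weight 3, w·C = 120
J8: finishes 52, weight 9, w·C = 468
J7: finishes 69, weight 8, w·C = 552
J3: finishes 89, weight 2, w·C = 178
Sum = 162+91+276+555+120+468+552+178 = 2402.

2402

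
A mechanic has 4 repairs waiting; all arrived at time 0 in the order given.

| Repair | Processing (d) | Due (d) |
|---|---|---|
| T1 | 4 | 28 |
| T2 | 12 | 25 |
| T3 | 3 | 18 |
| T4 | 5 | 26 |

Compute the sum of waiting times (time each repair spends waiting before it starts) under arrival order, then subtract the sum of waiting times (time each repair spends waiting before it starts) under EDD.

1

FIFO (arrival order): T1 T2 T3 T4.
T1: waits 0, runs 0→4
T2: waits 4, runs 4→16
T3: waits 16, runs 16→19
T4: waits 19, runs 19→24
Sum = 0+4+16+19 = 39.
EDD (increasing due date): T3 T2 T4 T1.
T3: waits 0, runs 0→3
T2: waits 3, runs 3→15
T4: waits 15, runs 15→20
T1: waits 20, runs 20→24
Sum = 0+3+15+20 = 38.
Difference = 39 − 38 = 1.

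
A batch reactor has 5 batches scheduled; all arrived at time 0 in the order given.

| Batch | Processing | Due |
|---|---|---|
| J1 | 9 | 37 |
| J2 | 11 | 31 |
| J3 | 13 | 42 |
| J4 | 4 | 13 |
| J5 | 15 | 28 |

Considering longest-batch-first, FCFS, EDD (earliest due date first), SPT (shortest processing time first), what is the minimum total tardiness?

LPT (decreasing processing time): J5 J3 J2 J1 J4.
J5: 0→15, due 28, tardiness 0
J3: 15→28, due 42, tardiness 0
J2: 28→39, due 31, tardiness 8
J1: 39→48, due 37, tardiness 11
J4: 48→52, due 13, tardiness 39
Sum = 0+0+8+11+39 = 58.
FIFO (arrival order): J1 J2 J3 J4 J5.
J1: 0→9, due 37, tardiness 0
J2: 9→20, due 31, tardiness 0
J3: 20→33, due 42, tardiness 0
J4: 33→37, due 13, tardiness 24
J5: 37→52, due 28, tardiness 24
Sum = 0+0+0+24+24 = 48.
EDD (increasing due date): J4 J5 J2 J1 J3.
J4: 0→4, due 13, tardiness 0
J5: 4→19, due 28, tardiness 0
J2: 19→30, due 31, tardiness 0
J1: 30→39, due 37, tardiness 2
J3: 39→52, due 42, tardiness 10
Sum = 0+0+0+2+10 = 12.
SPT (increasing processing time): J4 J1 J2 J3 J5.
J4: 0→4, due 13, tardiness 0
J1: 4→13, due 37, tardiness 0
J2: 13→24, due 31, tardiness 0
J3: 24→37, due 42, tardiness 0
J5: 37→52, due 28, tardiness 24
Sum = 0+0+0+0+24 = 24.
LPT 58, FIFO 48, EDD 12, SPT 24 → minimum 12.

12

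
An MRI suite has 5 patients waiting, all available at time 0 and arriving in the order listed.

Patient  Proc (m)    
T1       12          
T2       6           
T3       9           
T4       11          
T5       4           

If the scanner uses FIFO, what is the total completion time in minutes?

137

FIFO (arrival order): T1 T2 T3 T4 T5.
T1: 0→12
T2: 12→18
T3: 18→27
T4: 27→38
T5: 38→42
Sum = 12+18+27+38+42 = 137.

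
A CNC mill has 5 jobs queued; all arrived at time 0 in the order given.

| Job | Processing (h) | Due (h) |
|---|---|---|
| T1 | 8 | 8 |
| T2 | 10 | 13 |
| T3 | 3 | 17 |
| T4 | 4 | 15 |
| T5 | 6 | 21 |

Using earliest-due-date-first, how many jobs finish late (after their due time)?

EDD (increasing due date): T1 T2 T4 T3 T5.
T1: 0→8, due 8, tardiness 0
T2: 8→18, due 13, tardiness 5
T4: 18→22, due 15, tardiness 7
T3: 22→25, due 17, tardiness 8
T5: 25→31, due 21, tardiness 10
Late jobs: 4.

4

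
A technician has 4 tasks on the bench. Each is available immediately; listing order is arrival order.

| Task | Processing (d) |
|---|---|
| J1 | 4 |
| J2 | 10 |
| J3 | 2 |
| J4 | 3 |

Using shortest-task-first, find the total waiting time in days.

16

SPT (increasing processing time): J3 J4 J1 J2.
J3: waits 0, runs 0→2
J4: waits 2, runs 2→5
J1: waits 5, runs 5→9
J2: waits 9, runs 9→19
Sum = 0+2+5+9 = 16.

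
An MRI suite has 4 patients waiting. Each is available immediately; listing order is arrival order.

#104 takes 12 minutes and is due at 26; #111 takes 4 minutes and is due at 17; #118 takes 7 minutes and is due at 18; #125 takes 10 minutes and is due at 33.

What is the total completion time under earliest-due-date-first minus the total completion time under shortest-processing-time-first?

2

EDD (increasing due date): #111 #118 #104 #125.
#111: 0→4
#118: 4→11
#104: 11→23
#125: 23→33
Sum = 4+11+23+33 = 71.
SPT (increasing processing time): #111 #118 #125 #104.
#111: 0→4
#118: 4→11
#125: 11→21
#104: 21→33
Sum = 4+11+21+33 = 69.
Difference = 71 − 69 = 2.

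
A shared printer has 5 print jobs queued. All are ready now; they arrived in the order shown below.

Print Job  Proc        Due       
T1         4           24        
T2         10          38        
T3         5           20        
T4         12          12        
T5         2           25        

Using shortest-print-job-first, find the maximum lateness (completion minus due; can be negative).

SPT (increasing processing time): T5 T1 T3 T2 T4.
T5: 0→2, due 25, lateness -23
T1: 2→6, due 24, lateness -18
T3: 6→11, due 20, lateness -9
T2: 11→21, due 38, lateness -17
T4: 21→33, due 12, lateness 21
Maximum = 21.

21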